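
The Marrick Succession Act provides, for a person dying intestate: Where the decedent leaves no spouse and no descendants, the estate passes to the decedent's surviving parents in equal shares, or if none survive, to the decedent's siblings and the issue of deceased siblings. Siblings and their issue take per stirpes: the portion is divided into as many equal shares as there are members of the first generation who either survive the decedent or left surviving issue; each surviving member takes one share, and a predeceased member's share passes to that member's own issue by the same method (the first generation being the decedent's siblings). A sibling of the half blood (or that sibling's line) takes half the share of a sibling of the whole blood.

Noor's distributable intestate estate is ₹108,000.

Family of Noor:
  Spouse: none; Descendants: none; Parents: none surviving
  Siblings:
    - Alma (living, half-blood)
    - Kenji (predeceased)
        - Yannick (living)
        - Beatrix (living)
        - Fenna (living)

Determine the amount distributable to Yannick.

The entire ₹108,000 passes to the siblings and their issue.
Counting each half-blood sibling's line as half a unit, there are 3/2 units in ₹108,000, so one unit is ₹72,000. Whole-blood lines (Kenji) take ₹72,000 each; half-blood lines (Alma) take ₹36,000 each.
Kenji's share (₹72,000) is divided into 3 shares of ₹24,000: Yannick, Beatrix, and Fenna each take ₹24,000.

Yannick receives ₹24,000.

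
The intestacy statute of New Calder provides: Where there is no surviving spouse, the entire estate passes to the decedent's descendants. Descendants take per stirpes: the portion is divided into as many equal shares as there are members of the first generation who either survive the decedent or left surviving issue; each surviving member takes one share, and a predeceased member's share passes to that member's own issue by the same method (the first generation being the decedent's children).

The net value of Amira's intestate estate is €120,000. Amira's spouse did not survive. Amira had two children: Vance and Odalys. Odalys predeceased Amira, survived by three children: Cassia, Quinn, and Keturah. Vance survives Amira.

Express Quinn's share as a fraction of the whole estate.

Quinn receives 1/6 of the estate.

The entire €120,000 passes to the descendants.
That amount (€120,000) is divided into 2 shares of €60,000: Vance takes €60,000; Odalys's €60,000 share passes to Odalys's issue.
Odalys's share (€60,000) is divided into 3 shares of €20,000: Cassia, Quinn, and Keturah each take €20,000.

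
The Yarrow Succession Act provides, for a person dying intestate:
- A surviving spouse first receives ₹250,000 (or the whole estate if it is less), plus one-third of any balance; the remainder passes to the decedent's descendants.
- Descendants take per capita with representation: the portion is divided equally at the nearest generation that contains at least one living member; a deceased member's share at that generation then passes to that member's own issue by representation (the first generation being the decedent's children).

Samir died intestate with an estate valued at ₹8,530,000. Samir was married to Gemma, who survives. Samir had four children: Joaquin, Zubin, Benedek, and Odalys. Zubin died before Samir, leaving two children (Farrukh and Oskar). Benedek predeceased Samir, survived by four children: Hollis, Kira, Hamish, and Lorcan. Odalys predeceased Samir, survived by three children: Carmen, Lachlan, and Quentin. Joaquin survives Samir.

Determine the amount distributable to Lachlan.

Gemma first takes ₹250,000, leaving a balance of ₹8,280,000. Gemma then takes one-third of the balance (₹2,760,000), for a total of ₹3,010,000. The remaining ₹5,520,000 passes to the descendants.
The descendants' portion (₹5,520,000) is divided into 4 shares of ₹1,380,000: Joaquin takes ₹1,380,000; Zubin's ₹1,380,000 share passes to Zubin's issue; Benedek's ₹1,380,000 share passes to Benedek's issue; Odalys's ₹1,380,000 share passes to Odalys's issue.
Zubin's share (₹1,380,000) is divided into 2 shares of ₹690,000: Farrukh and Oskar each take ₹690,000.
Benedek's share (₹1,380,000) is divided into 4 shares of ₹345,000: Hollis, Kira, Hamish, and Lorcan each take ₹345,000.
Odalys's share (₹1,380,000) is divided into 3 shares of ₹460,000: Carmen, Lachlan, and Quentin each take ₹460,000.

Lachlan receives ₹460,000.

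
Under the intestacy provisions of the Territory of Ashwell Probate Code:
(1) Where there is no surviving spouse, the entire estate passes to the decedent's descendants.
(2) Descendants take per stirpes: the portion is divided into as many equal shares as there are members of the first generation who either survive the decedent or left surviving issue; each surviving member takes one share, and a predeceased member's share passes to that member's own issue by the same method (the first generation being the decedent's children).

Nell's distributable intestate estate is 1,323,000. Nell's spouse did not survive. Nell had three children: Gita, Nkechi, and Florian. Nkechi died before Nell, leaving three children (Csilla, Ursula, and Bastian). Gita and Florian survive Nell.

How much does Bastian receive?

The entire 1,323,000 passes to the descendants.
That amount (1,323,000) is divided into 3 shares of 441,000: Gita and Florian each take 441,000; Nkechi's 441,000 share passes to Nkechi's issue.
Nkechi's share (441,000) is divided into 3 shares of 147,000: Csilla, Ursula, and Bastian each take 147,000.

Bastian receives 147,000.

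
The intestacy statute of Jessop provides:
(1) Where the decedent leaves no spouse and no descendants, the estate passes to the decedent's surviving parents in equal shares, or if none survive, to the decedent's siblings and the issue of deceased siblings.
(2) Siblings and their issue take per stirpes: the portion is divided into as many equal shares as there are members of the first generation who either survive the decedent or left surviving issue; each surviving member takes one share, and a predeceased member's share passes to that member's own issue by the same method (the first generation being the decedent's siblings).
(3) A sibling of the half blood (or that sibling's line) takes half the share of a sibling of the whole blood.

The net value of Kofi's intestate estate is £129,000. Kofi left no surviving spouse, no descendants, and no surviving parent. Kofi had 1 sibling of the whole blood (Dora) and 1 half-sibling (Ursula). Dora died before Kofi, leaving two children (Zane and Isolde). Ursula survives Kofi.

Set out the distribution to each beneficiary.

The entire £129,000 passes to the siblings and their issue.
Counting each half-blood sibling's line as half a unit, there are 3/2 units in £129,000, so one unit is £86,000. Whole-blood lines (Dora) take £86,000 each; half-blood lines (Ursula) take £43,000 each.
Dora's share (£86,000) is divided into 2 shares of £43,000: Zane and Isolde each take £43,000.

Ursula: £43,000; Zane: £43,000; Isolde: £43,000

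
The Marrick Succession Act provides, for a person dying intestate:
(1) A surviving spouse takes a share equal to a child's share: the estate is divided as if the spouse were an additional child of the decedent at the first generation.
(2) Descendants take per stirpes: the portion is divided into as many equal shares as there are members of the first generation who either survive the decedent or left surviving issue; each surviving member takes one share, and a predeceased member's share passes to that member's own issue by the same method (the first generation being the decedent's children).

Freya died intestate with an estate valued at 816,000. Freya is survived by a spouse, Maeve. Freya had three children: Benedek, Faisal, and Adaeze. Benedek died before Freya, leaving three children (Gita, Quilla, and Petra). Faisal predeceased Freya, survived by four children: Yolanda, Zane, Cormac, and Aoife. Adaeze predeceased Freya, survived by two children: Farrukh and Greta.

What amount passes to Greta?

The spouse counts as an additional share at the children's level, so there are 4 primary shares of 204,000. Maeve takes one such share (204,000).
The children's combined portion (612,000) is divided into 3 shares of 204,000: Benedek's 204,000 share passes to Benedek's issue; Faisal's 204,000 share passes to Faisal's issue; Adaeze's 204,000 share passes to Adaeze's issue.
Benedek's share (204,000) is divided into 3 shares of 68,000: Gita, Quilla, and Petra each take 68,000.
Faisal's share (204,000) is divided into 4 shares of 51,000: Yolanda, Zane, Cormac, and Aoife each take 51,000.
Adaeze's share (204,000) is divided into 2 shares of 102,000: Farrukh and Greta each take 102,000.

Greta receives 102,000.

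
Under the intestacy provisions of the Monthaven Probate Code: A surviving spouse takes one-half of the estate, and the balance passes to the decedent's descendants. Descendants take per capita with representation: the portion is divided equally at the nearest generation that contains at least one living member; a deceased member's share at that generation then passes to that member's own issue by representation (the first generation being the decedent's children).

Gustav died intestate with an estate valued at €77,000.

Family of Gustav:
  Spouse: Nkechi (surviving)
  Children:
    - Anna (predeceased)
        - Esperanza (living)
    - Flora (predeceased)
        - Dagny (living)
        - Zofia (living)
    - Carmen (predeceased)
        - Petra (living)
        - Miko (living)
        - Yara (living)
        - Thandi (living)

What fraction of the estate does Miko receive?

Miko receives 1/14 of the estate.

Nkechi takes one-half of €77,000 = €38,500. The remaining €38,500 passes to the descendants.
No child survives, so the initial division is made at the grandchildren's generation.
The descendants' portion (€38,500) is divided into 7 shares of €5,500: Esperanza, Dagny, Zofia, Petra, Miko, Yara, and Thandi each take €5,500.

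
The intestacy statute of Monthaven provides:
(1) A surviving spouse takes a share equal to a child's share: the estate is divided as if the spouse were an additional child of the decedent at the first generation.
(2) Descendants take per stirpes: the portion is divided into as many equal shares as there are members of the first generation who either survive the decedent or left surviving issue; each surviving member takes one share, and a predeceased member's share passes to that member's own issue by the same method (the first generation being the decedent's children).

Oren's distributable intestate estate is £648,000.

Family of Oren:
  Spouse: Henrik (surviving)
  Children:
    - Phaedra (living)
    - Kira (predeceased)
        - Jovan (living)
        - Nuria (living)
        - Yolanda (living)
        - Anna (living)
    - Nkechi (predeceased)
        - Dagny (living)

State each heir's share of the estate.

Henrik: £162,000; Phaedra: £162,000; Jovan: £40,500; Nuria: £40,500; Yolanda: £40,500; Anna: £40,500; Dagny: £162,000

The spouse counts as an additional share at the children's level, so there are 4 primary shares of £162,000. Henrik takes one such share (£162,000).
The children's combined portion (£486,000) is divided into 3 shares of £162,000: Phaedra takes £162,000; Kira's £162,000 share passes to Kira's issue; Nkechi's £162,000 share passes to Nkechi's issue.
Kira's share (£162,000) is divided into 4 shares of £40,500: Jovan, Nuria, Yolanda, and Anna each take £40,500.
Nkechi's share (£162,000) passes entirely to Dagny.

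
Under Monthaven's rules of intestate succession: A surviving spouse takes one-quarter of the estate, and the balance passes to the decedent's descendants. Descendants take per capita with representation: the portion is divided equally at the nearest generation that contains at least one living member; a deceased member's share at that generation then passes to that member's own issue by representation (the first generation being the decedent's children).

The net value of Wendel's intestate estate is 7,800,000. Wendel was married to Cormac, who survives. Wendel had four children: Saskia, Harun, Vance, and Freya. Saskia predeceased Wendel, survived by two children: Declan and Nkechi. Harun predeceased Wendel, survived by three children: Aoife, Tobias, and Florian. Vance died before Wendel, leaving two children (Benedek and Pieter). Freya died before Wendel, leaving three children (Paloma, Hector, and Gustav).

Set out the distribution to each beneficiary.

Cormac: 1,950,000; Declan: 585,000; Nkechi: 585,000; Aoife: 585,000; Tobias: 585,000; Florian: 585,000; Benedek: 585,000; Pieter: 585,000; Paloma: 585,000; Hector: 585,000; Gustav: 585,000

Cormac takes one-quarter of 7,800,000 = 1,950,000. The remaining 5,850,000 passes to the descendants.
No child survives, so the initial division is made at the grandchildren's generation.
The descendants' portion (5,850,000) is divided into 10 shares of 585,000: Declan, Nkechi, Aoife, Tobias, Florian, Benedek, Pieter, Paloma, Hector, and Gustav each take 585,000.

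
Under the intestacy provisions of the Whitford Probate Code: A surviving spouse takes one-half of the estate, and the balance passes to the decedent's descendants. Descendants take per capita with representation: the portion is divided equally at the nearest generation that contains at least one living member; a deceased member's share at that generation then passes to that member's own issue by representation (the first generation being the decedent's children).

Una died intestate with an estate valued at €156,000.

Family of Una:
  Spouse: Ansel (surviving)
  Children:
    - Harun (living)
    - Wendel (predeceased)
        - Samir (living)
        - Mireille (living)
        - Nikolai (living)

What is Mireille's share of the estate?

Ansel takes one-half of €156,000 = €78,000. The remaining €78,000 passes to the descendants.
The descendants' portion (€78,000) is divided into 2 shares of €39,000: Harun takes €39,000; Wendel's €39,000 share passes to Wendel's issue.
Wendel's share (€39,000) is divided into 3 shares of €13,000: Samir, Mireille, and Nikolai each take €13,000.

Mireille receives €13,000.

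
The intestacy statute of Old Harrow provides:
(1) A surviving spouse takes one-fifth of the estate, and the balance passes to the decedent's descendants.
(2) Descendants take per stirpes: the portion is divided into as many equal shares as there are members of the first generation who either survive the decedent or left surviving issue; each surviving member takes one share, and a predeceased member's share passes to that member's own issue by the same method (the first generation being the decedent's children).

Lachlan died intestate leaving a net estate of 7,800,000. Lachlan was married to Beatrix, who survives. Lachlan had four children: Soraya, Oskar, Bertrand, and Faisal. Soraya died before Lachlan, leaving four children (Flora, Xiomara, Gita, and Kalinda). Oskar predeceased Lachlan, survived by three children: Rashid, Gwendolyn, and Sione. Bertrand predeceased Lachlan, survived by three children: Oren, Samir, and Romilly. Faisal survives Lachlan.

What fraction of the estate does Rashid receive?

Beatrix takes one-fifth of 7,800,000 = 1,560,000. The remaining 6,240,000 passes to the descendants.
The descendants' portion (6,240,000) is divided into 4 shares of 1,560,000: Faisal takes 1,560,000; Soraya's 1,560,000 share passes to Soraya's issue; Oskar's 1,560,000 share passes to Oskar's issue; Bertrand's 1,560,000 share passes to Bertrand's issue.
Soraya's share (1,560,000) is divided into 4 shares of 390,000: Flora, Xiomara, Gita, and Kalinda each take 390,000.
Oskar's share (1,560,000) is divided into 3 shares of 520,000: Rashid, Gwendolyn, and Sione each take 520,000.
Bertrand's share (1,560,000) is divided into 3 shares of 520,000: Oren, Samir, and Romilly each take 520,000.

Rashid receives 1/15 of the estate.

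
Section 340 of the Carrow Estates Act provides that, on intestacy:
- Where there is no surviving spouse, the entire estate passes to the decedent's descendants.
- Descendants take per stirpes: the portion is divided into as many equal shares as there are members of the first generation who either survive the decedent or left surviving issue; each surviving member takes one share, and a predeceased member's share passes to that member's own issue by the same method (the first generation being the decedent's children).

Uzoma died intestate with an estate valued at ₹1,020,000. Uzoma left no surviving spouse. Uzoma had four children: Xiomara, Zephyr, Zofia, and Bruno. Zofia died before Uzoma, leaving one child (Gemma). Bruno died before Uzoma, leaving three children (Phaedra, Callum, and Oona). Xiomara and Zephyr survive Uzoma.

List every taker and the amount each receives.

Xiomara: ₹255,000; Zephyr: ₹255,000; Gemma: ₹255,000; Phaedra: ₹85,000; Callum: ₹85,000; Oona: ₹85,000

The entire ₹1,020,000 passes to the descendants.
That amount (₹1,020,000) is divided into 4 shares of ₹255,000: Xiomara and Zephyr each take ₹255,000; Zofia's ₹255,000 share passes to Zofia's issue; Bruno's ₹255,000 share passes to Bruno's issue.
Zofia's share (₹255,000) passes entirely to Gemma.
Bruno's share (₹255,000) is divided into 3 shares of ₹85,000: Phaedra, Callum, and Oona each take ₹85,000.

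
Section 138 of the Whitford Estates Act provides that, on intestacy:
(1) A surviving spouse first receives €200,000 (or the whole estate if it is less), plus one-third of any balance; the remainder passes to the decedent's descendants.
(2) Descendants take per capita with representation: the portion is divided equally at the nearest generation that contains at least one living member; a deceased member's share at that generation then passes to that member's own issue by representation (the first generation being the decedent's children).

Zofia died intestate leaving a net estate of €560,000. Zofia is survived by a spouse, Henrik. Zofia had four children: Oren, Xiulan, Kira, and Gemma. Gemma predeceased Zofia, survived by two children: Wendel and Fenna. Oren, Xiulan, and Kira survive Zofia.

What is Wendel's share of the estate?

Henrik first takes €200,000, leaving a balance of €360,000. Henrik then takes one-third of the balance (€120,000), for a total of €320,000. The remaining €240,000 passes to the descendants.
The descendants' portion (€240,000) is divided into 4 shares of €60,000: Oren, Xiulan, and Kira each take €60,000; Gemma's €60,000 share passes to Gemma's issue.
Gemma's share (€60,000) is divided into 2 shares of €30,000: Wendel and Fenna each take €30,000.

Wendel receives €30,000.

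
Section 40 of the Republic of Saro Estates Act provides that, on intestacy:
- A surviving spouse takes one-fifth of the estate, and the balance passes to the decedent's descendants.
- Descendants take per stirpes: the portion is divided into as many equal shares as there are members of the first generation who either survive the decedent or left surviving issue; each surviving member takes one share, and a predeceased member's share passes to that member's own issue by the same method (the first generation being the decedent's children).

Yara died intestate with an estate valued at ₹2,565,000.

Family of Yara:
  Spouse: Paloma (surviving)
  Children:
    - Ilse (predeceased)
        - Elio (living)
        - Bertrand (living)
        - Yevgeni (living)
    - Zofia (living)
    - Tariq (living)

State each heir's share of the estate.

Paloma takes one-fifth of ₹2,565,000 = ₹513,000. The remaining ₹2,052,000 passes to the descendants.
The descendants' portion (₹2,052,000) is divided into 3 shares of ₹684,000: Zofia and Tariq each take ₹684,000; Ilse's ₹684,000 share passes to Ilse's issue.
Ilse's share (₹684,000) is divided into 3 shares of ₹228,000: Elio, Bertrand, and Yevgeni each take ₹228,000.

Paloma: ₹513,000; Elio: ₹228,000; Bertrand: ₹228,000; Yevgeni: ₹228,000; Zofia: ₹684,000; Tariq: ₹684,000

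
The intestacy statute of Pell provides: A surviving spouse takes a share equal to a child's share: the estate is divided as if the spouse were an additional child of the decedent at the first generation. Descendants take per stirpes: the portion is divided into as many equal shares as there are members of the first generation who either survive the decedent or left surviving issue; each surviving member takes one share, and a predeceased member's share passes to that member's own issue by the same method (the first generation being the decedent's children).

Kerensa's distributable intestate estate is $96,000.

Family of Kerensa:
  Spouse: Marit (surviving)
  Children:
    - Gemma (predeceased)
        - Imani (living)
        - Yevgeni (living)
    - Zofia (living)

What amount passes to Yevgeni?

The spouse counts as an additional share at the children's level, so there are 3 primary shares of $32,000. Marit takes one such share ($32,000).
The children's combined portion ($64,000) is divided into 2 shares of $32,000: Zofia takes $32,000; Gemma's $32,000 share passes to Gemma's issue.
Gemma's share ($32,000) is divided into 2 shares of $16,000: Imani and Yevgeni each take $16,000.

Yevgeni receives $16,000.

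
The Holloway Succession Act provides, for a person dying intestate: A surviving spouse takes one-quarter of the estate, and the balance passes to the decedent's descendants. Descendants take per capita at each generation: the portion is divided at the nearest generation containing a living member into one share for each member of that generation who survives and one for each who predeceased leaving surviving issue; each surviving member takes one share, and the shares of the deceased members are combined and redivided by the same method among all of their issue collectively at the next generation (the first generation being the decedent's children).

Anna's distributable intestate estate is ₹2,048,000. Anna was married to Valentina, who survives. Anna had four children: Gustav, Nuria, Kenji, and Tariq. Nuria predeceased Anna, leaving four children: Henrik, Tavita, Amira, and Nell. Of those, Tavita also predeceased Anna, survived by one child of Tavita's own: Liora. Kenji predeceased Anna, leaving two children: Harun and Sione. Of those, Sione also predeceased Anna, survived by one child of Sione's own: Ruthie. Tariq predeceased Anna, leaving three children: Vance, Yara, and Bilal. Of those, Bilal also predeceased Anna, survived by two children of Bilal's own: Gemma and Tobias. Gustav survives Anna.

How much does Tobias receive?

Tobias receives ₹96,000.

Valentina takes one-quarter of ₹2,048,000 = ₹512,000. The remaining ₹1,536,000 passes to the descendants.
The descendants' portion (₹1,536,000) is divided at the children's generation into 4 shares of ₹384,000. Gustav takes ₹384,000. The 3 shares of the deceased (Nuria, Kenji, and Tariq) are combined into a pool of ₹1,152,000.
That pool (₹1,152,000) is divided at the grandchildren's generation into 9 shares of ₹128,000. Henrik, Amira, Nell, Harun, Vance, and Yara each take ₹128,000. The 3 shares of the deceased (Tavita, Sione, and Bilal) are combined into a pool of ₹384,000.
That pool (₹384,000) is divided at the great-grandchildren's generation equally among Liora, Ruthie, Gemma, and Tobias: ₹96,000 each.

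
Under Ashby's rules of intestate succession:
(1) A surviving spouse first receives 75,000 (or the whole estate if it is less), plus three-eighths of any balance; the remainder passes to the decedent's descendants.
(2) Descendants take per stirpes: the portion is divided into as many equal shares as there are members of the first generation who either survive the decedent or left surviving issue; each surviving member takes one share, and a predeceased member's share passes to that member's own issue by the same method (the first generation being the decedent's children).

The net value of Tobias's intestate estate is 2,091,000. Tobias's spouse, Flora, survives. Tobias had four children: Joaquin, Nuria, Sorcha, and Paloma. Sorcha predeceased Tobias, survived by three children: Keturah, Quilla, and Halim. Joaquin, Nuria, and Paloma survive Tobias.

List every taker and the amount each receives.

Flora: 831,000; Joaquin: 315,000; Nuria: 315,000; Keturah: 105,000; Quilla: 105,000; Halim: 105,000; Paloma: 315,000

Flora first takes 75,000, leaving a balance of 2,016,000. Flora then takes three-eighths of the balance (756,000), for a total of 831,000. The remaining 1,260,000 passes to the descendants.
The descendants' portion (1,260,000) is divided into 4 shares of 315,000: Joaquin, Nuria, and Paloma each take 315,000; Sorcha's 315,000 share passes to Sorcha's issue.
Sorcha's share (315,000) is divided into 3 shares of 105,000: Keturah, Quilla, and Halim each take 105,000.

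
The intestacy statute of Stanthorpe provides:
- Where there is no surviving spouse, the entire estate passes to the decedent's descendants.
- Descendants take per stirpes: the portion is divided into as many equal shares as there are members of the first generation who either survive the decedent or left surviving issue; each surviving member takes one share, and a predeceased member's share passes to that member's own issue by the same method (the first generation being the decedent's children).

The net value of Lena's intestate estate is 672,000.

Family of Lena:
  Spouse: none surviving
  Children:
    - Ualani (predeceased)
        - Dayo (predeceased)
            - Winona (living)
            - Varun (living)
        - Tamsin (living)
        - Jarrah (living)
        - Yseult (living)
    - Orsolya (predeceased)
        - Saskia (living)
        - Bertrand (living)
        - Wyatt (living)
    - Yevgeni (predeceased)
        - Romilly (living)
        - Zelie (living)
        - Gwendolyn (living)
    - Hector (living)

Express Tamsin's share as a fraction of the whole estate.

The entire 672,000 passes to the descendants.
That amount (672,000) is divided into 4 shares of 168,000: Hector takes 168,000; Ualani's 168,000 share passes to Ualani's issue; Orsolya's 168,000 share passes to Orsolya's issue; Yevgeni's 168,000 share passes to Yevgeni's issue.
Ualani's share (168,000) is divided into 4 shares of 42,000: Tamsin, Jarrah, and Yseult each take 42,000; Dayo's 42,000 share passes to Dayo's issue.
Dayo's share (42,000) is divided into 2 shares of 21,000: Winona and Varun each take 21,000.
Orsolya's share (168,000) is divided into 3 shares of 56,000: Saskia, Bertrand, and Wyatt each take 56,000.
Yevgeni's share (168,000) is divided into 3 shares of 56,000: Romilly, Zelie, and Gwendolyn each take 56,000.

Tamsin receives 1/16 of the estate.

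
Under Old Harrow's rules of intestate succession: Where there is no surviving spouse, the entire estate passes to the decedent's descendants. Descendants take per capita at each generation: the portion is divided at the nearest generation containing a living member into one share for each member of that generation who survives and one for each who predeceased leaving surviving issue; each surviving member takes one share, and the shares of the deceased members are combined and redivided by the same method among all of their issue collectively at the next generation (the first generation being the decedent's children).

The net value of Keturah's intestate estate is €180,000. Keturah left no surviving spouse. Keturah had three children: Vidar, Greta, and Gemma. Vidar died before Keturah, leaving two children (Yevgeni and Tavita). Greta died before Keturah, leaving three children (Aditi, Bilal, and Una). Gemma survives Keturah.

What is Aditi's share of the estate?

Aditi receives €24,000.

The entire €180,000 passes to the descendants.
That amount (€180,000) is divided at the children's generation into 3 shares of €60,000. Gemma takes €60,000. The 2 shares of the deceased (Vidar and Greta) are combined into a pool of €120,000.
That pool (€120,000) is divided at the grandchildren's generation equally among Yevgeni, Tavita, Aditi, Bilal, and Una: €24,000 each.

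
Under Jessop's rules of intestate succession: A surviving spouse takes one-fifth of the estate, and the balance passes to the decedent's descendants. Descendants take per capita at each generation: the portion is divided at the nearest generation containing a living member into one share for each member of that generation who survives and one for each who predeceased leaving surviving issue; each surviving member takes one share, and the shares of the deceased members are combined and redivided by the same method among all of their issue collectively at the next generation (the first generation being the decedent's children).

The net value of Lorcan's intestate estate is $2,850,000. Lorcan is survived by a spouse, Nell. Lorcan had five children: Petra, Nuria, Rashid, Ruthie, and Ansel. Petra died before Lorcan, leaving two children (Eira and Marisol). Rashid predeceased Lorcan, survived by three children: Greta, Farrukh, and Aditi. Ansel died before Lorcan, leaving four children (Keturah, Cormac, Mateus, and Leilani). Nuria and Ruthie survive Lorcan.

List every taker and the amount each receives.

Nell takes one-fifth of $2,850,000 = $570,000. The remaining $2,280,000 passes to the descendants.
The descendants' portion ($2,280,000) is divided at the children's generation into 5 shares of $456,000. Nuria and Ruthie each take $456,000. The 3 shares of the deceased (Petra, Rashid, and Ansel) are combined into a pool of $1,368,000.
That pool ($1,368,000) is divided at the grandchildren's generation equally among Eira, Marisol, Greta, Farrukh, Aditi, Keturah, Cormac, Mateus, and Leilani: $152,000 each.

Nell: $570,000; Eira: $152,000; Marisol: $152,000; Nuria: $456,000; Greta: $152,000; Farrukh: $152,000; Aditi: $152,000; Ruthie: $456,000; Keturah: $152,000; Cormac: $152,000; Mateus: $152,000; Leilani: $152,000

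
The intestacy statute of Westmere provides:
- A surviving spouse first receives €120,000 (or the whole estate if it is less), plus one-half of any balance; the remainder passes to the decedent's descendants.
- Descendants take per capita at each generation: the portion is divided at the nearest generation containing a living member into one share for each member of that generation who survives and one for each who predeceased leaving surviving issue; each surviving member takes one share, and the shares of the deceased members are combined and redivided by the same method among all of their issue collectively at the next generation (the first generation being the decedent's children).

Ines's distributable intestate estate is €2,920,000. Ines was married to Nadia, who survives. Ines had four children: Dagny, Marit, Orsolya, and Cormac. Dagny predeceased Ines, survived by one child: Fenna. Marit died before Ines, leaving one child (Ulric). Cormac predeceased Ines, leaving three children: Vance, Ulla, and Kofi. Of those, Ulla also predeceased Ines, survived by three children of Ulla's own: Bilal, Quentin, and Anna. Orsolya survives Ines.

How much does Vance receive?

Nadia first takes €120,000, leaving a balance of €2,800,000. Nadia then takes one-half of the balance (€1,400,000), for a total of €1,520,000. The remaining €1,400,000 passes to the descendants.
The descendants' portion (€1,400,000) is divided at the children's generation into 4 shares of €350,000. Orsolya takes €350,000. The 3 shares of the deceased (Dagny, Marit, and Cormac) are combined into a pool of €1,050,000.
That pool (€1,050,000) is divided at the grandchildren's generation into 5 shares of €210,000. Fenna, Ulric, Vance, and Kofi each take €210,000. The remaining share for the deceased Ulla (€210,000) is carried to the next generation.
That pool (€210,000) is divided at the great-grandchildren's generation equally among Bilal, Quentin, and Anna: €70,000 each.

Vance receives €210,000.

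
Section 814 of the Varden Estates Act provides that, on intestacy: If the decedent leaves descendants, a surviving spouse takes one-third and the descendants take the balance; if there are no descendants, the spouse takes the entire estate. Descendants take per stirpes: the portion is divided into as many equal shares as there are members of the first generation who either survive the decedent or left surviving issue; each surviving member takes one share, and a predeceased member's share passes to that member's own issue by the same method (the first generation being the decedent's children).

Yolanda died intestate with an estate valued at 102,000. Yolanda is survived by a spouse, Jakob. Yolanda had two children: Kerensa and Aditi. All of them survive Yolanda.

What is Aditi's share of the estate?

Jakob takes one-third of 102,000 = 34,000. The remaining 68,000 passes to the descendants.
The descendants' portion (68,000) is divided into 2 shares of 34,000: Kerensa and Aditi each take 34,000.

Aditi receives 34,000.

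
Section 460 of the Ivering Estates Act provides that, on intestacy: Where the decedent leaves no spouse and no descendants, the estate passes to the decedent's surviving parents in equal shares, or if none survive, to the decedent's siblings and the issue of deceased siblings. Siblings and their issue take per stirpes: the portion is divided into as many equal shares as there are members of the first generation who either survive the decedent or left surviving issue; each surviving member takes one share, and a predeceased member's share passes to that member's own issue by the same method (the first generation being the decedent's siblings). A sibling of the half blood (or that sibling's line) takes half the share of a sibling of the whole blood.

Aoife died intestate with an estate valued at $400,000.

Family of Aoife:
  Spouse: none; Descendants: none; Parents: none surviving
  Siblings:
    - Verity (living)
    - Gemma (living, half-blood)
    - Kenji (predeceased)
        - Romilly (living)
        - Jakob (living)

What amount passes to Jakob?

The entire $400,000 passes to the siblings and their issue.
Counting each half-blood sibling's line as half a unit, there are 5/2 units in $400,000, so one unit is $160,000. Whole-blood lines (Verity and Kenji) take $160,000 each; half-blood lines (Gemma) take $80,000 each.
Kenji's share ($160,000) is divided into 2 shares of $80,000: Romilly and Jakob each take $80,000.

Jakob receives $80,000.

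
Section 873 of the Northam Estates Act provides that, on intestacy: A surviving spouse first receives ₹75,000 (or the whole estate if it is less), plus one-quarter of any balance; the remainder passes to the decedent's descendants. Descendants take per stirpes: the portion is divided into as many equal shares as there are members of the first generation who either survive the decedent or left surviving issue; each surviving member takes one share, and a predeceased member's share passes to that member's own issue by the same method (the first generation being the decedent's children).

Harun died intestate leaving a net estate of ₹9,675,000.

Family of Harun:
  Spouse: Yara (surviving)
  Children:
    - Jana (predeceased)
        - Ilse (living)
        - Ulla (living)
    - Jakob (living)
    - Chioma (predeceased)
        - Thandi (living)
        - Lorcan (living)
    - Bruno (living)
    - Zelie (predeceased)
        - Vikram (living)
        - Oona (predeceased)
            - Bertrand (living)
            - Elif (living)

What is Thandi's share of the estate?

Thandi receives ₹720,000.

Yara first takes ₹75,000, leaving a balance of ₹9,600,000. Yara then takes one-quarter of the balance (₹2,400,000), for a total of ₹2,475,000. The remaining ₹7,200,000 passes to the descendants.
The descendants' portion (₹7,200,000) is divided into 5 shares of ₹1,440,000: Jakob and Bruno each take ₹1,440,000; Jana's ₹1,440,000 share passes to Jana's issue; Chioma's ₹1,440,000 share passes to Chioma's issue; Zelie's ₹1,440,000 share passes to Zelie's issue.
Jana's share (₹1,440,000) is divided into 2 shares of ₹720,000: Ilse and Ulla each take ₹720,000.
Chioma's share (₹1,440,000) is divided into 2 shares of ₹720,000: Thandi and Lorcan each take ₹720,000.
Zelie's share (₹1,440,000) is divided into 2 shares of ₹720,000: Vikram takes ₹720,000; Oona's ₹720,000 share passes to Oona's issue.
Oona's share (₹720,000) is divided into 2 shares of ₹360,000: Bertrand and Elif each take ₹360,000.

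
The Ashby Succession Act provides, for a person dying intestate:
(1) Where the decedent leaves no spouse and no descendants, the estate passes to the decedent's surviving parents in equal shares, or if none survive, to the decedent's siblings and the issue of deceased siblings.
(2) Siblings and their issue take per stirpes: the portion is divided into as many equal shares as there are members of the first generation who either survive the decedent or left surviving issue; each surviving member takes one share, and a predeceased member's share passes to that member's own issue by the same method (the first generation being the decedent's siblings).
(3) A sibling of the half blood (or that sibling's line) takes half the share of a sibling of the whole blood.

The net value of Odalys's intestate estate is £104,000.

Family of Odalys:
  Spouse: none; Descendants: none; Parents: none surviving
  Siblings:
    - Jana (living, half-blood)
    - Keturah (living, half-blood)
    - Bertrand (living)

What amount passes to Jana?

The entire £104,000 passes to the siblings and their issue.
Counting each half-blood sibling's line as half a unit, there are 2 units in £104,000, so one unit is £52,000. Whole-blood lines (Bertrand) take £52,000 each; half-blood lines (Jana and Keturah) take £26,000 each.

Jana receives £26,000.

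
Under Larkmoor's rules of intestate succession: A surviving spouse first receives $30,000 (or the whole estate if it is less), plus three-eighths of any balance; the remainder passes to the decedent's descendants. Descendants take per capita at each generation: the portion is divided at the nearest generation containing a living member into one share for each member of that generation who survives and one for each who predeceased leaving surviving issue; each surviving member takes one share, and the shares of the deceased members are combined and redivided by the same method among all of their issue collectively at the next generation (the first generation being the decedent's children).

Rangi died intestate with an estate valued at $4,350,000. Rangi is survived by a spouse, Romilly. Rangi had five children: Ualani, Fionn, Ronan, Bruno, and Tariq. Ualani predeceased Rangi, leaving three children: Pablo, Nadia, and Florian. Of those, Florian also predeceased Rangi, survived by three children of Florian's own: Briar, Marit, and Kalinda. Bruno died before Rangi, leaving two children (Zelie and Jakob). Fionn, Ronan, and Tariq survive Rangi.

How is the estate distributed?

Romilly first takes $30,000, leaving a balance of $4,320,000. Romilly then takes three-eighths of the balance ($1,620,000), for a total of $1,650,000. The remaining $2,700,000 passes to the descendants.
The descendants' portion ($2,700,000) is divided at the children's generation into 5 shares of $540,000. Fionn, Ronan, and Tariq each take $540,000. The 2 shares of the deceased (Ualani and Bruno) are combined into a pool of $1,080,000.
That pool ($1,080,000) is divided at the grandchildren's generation into 5 shares of $216,000. Pablo, Nadia, Zelie, and Jakob each take $216,000. The remaining share for the deceased Florian ($216,000) is carried to the next generation.
That pool ($216,000) is divided at the great-grandchildren's generation equally among Briar, Marit, and Kalinda: $72,000 each.

Romilly: $1,650,000; Pablo: $216,000; Nadia: $216,000; Briar: $72,000; Marit: $72,000; Kalinda: $72,000; Fionn: $540,000; Ronan: $540,000; Zelie: $216,000; Jakob: $216,000; Tariq: $540,000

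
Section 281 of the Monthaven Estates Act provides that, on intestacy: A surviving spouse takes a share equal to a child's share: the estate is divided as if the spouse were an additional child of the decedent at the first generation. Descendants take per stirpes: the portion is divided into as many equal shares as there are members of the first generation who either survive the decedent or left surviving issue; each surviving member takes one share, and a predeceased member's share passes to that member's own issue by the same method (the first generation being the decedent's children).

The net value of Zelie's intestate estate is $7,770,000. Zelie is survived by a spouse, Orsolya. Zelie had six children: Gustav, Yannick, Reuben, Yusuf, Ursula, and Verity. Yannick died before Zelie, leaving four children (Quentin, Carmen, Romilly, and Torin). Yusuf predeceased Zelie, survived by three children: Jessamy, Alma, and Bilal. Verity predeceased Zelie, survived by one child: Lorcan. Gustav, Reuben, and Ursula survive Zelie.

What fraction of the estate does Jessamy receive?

The spouse counts as an additional share at the children's level, so there are 7 primary shares of $1,110,000. Orsolya takes one such share ($1,110,000).
The children's combined portion ($6,660,000) is divided into 6 shares of $1,110,000: Gustav, Reuben, and Ursula each take $1,110,000; Yannick's $1,110,000 share passes to Yannick's issue; Yusuf's $1,110,000 share passes to Yusuf's issue; Verity's $1,110,000 share passes to Verity's issue.
Yannick's share ($1,110,000) is divided into 4 shares of $277,500: Quentin, Carmen, Romilly, and Torin each take $277,500.
Yusuf's share ($1,110,000) is divided into 3 shares of $370,000: Jessamy, Alma, and Bilal each take $370,000.
Verity's share ($1,110,000) passes entirely to Lorcan.

Jessamy receives 1/21 of the estate.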